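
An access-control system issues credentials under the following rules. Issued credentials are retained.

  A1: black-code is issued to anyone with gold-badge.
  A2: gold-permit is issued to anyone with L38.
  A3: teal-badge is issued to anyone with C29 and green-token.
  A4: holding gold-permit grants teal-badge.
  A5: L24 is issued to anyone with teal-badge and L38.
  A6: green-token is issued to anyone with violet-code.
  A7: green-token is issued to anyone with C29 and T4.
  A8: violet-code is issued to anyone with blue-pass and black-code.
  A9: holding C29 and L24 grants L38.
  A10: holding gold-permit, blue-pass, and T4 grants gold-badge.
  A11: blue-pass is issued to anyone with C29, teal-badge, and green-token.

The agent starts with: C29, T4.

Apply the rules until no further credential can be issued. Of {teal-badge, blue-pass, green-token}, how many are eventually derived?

Holding C29 and T4 grants green-token (A7).
Holding C29 and green-token grants teal-badge (A3).
Holding C29, teal-badge, and green-token grants blue-pass (A11).
teal-badge: reached.
blue-pass: reached.
green-token: reached.
All 3 are reached.

3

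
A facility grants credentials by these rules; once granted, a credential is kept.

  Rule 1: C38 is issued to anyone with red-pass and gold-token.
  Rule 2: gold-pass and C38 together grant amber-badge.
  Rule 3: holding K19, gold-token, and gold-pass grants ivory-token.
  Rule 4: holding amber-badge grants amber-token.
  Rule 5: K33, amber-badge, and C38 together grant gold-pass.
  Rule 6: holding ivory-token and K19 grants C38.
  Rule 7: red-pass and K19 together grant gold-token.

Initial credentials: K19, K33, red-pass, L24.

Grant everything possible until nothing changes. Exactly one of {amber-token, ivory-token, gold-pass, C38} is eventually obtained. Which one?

Holding red-pass and K19 grants gold-token (Rule 7).
Holding red-pass and gold-token grants C38 (Rule 1).
gold-pass would need K33, amber-badge, and C38 (Rule 5), but amber-badge is never granted. amber-token would need amber-badge (Rule 4), but amber-badge is never granted. ivory-token would need K19, gold-token, and gold-pass (Rule 3), but gold-pass is never granted.

C38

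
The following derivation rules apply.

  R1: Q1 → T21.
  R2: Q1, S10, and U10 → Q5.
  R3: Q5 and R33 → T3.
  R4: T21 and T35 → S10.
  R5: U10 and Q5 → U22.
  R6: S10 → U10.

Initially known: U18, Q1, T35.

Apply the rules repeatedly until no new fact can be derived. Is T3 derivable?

T3 would need Q5 and R33 (R3), but R33 is never established.

No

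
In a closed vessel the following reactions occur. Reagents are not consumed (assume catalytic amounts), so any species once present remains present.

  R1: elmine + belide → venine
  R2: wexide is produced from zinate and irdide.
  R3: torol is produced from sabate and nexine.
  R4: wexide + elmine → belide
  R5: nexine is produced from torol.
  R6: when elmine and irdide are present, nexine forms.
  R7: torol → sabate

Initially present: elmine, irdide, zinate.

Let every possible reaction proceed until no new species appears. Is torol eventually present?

No

torol would need sabate and nexine (R3), but sabate never forms.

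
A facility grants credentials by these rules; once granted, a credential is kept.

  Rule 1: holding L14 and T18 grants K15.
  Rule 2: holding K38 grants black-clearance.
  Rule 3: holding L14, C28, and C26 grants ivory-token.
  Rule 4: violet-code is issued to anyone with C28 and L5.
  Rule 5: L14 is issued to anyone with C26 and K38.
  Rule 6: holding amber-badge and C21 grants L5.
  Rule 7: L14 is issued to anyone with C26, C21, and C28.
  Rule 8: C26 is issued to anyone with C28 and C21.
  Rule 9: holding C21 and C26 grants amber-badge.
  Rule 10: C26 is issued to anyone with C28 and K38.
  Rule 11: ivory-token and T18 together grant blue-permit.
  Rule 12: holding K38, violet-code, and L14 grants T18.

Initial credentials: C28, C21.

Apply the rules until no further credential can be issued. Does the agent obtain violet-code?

Holding C28 and C21 grants C26 (Rule 8).
Holding C21 and C26 grants amber-badge (Rule 9).
Holding amber-badge and C21 grants L5 (Rule 6).
Holding C28 and L5 grants violet-code (Rule 4).

Yes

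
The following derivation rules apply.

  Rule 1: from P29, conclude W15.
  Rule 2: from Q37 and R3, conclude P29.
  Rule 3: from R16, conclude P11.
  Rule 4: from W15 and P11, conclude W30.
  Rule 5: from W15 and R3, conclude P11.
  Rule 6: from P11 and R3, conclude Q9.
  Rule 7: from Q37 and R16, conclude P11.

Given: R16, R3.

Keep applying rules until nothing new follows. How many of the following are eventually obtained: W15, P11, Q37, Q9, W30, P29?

R16 holds, so P11 follows (Rule 3).
P11 and R3 hold, so Q9 follows (Rule 6).
W15 would need P29 (Rule 1), but P29 is never established.
P11: reached.
No rule produces Q37, and it is not given.
Q9: reached.
W30 would need W15 and P11 (Rule 4), but W15 is never established.
P29 would need Q37 and R3 (Rule 2), but Q37 is never established.
Reached: P11 and Q9 — 2 of the 6.

2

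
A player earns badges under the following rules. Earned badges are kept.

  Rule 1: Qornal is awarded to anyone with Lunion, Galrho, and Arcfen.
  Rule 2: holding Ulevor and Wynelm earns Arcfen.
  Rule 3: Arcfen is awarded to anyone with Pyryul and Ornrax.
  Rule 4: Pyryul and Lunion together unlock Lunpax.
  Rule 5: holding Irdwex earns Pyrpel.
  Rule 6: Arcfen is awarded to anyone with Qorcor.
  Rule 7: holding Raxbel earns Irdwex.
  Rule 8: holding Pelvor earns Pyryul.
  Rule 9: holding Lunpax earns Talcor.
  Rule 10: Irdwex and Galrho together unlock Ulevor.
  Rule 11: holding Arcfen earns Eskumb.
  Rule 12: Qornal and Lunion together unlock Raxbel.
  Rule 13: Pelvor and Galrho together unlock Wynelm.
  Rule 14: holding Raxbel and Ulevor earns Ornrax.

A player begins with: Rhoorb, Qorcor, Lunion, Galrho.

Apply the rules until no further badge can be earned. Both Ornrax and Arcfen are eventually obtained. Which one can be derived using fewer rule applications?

Arcfen: With Qorcor, Arcfen is earned (Rule 6). [1 rule application]
Ornrax: With Qorcor, Arcfen is earned (Rule 6). With Lunion, Galrho, and Arcfen, Qornal is earned (Rule 1). With Qornal and Lunion, Raxbel is earned (Rule 12). With Raxbel, Irdwex is earned (Rule 7). With Irdwex and Galrho, Ulevor is earned (Rule 10). With Raxbel and Ulevor, Ornrax is earned (Rule 14). [6 rule applications]
Arcfen needs fewer.

Arcfen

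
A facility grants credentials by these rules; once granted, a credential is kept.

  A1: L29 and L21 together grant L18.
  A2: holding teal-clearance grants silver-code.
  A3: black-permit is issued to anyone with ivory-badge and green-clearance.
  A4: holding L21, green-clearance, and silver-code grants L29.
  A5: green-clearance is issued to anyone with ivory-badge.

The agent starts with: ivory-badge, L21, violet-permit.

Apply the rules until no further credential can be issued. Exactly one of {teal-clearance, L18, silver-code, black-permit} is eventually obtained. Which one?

black-permit

Holding ivory-badge grants green-clearance (A5).
Holding ivory-badge and green-clearance grants black-permit (A3).
No rule produces teal-clearance, and it is not given. silver-code would need teal-clearance (A2), but teal-clearance is never granted. L18 would need L29 and L21 (A1), but L29 is never granted.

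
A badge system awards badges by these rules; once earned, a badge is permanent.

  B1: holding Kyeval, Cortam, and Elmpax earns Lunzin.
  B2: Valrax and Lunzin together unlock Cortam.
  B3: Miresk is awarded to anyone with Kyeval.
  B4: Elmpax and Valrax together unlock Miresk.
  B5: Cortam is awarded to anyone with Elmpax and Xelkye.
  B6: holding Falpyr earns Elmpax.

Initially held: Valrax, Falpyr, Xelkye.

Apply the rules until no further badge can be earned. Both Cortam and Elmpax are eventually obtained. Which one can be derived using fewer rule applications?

Elmpax: With Falpyr, Elmpax is earned (B6). [1 rule application]
Cortam: With Falpyr, Elmpax is earned (B6). With Elmpax and Xelkye, Cortam is earned (B5). [2 rule applications]
Elmpax needs fewer.

Elmpax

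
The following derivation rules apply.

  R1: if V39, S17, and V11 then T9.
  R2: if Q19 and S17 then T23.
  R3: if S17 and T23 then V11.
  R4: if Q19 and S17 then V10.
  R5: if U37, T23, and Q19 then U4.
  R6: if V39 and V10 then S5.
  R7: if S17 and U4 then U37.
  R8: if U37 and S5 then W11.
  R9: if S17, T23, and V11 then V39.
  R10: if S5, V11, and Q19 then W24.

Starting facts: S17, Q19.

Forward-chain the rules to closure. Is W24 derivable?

From Q19 and S17, R2 gives T23.
Q19 and S17 hold, so V10 follows (R4).
From S17 and T23, R3 gives V11.
S17, T23, and V11 hold, so V39 follows (R9).
V39 and V10 hold, so S5 follows (R6).
S5, V11, and Q19 hold, so W24 follows (R10).

Yes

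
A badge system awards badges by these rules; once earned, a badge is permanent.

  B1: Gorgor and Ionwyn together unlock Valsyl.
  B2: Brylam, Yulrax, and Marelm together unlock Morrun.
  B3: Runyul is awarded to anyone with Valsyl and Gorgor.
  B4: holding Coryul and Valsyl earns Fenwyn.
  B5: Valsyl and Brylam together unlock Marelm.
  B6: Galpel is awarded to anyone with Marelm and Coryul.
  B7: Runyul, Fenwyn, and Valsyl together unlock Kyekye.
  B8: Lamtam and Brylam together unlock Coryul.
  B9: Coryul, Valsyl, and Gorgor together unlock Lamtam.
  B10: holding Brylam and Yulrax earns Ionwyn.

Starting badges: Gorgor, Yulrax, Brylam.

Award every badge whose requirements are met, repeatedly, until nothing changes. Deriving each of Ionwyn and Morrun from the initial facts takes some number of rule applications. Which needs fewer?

Ionwyn: With Brylam and Yulrax, Ionwyn is earned (B10). [1 rule application]
Morrun: With Brylam and Yulrax, Ionwyn is earned (B10). With Gorgor and Ionwyn, Valsyl is earned (B1). With Valsyl and Brylam, Marelm is earned (B5). With Brylam, Yulrax, and Marelm, Morrun is earned (B2). [4 rule applications]
Ionwyn needs fewer.

Ionwyn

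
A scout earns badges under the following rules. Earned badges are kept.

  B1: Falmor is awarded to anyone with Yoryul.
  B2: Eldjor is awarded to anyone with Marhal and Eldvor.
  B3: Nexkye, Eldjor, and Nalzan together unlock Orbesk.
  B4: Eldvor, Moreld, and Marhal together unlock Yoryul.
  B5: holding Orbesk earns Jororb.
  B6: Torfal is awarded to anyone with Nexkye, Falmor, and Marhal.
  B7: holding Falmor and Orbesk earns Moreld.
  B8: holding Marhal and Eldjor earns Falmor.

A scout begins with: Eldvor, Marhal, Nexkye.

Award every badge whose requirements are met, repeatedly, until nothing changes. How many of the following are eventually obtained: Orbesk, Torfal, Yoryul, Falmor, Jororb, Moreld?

With Marhal and Eldvor, Eldjor is earned (B2).
With Marhal and Eldjor, Falmor is earned (B8).
With Nexkye, Falmor, and Marhal, Torfal is earned (B6).
Orbesk would need Nexkye, Eldjor, and Nalzan (B3), but Nalzan is never earned.
Torfal: reached.
Yoryul would need Eldvor, Moreld, and Marhal (B4), but Moreld is never earned.
Falmor: reached.
Jororb would need Orbesk (B5), but Orbesk is never earned.
Moreld would need Falmor and Orbesk (B7), but Orbesk is never earned.
Reached: Torfal and Falmor — 2 of the 6.

2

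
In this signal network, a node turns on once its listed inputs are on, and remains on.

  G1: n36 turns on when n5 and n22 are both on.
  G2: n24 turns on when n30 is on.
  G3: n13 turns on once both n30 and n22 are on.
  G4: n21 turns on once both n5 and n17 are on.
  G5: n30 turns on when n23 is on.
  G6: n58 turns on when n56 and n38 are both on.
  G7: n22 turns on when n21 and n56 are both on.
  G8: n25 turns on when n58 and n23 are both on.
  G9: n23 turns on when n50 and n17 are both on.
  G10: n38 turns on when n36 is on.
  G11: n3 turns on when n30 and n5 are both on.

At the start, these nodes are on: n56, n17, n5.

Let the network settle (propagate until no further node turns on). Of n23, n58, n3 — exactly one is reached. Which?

G4: n5 and n17 on → n21 on.
n21 and n56 are on, so n22 turns on (G7).
n5 and n22 are on, so n36 turns on (G1).
G10: n36 on → n38 on.
G6: n56 and n38 on → n58 on.
n3 would need n30 and n5 (G11), but n30 never turns on. n23 would need n50 and n17 (G9), but n50 never turns on.

n58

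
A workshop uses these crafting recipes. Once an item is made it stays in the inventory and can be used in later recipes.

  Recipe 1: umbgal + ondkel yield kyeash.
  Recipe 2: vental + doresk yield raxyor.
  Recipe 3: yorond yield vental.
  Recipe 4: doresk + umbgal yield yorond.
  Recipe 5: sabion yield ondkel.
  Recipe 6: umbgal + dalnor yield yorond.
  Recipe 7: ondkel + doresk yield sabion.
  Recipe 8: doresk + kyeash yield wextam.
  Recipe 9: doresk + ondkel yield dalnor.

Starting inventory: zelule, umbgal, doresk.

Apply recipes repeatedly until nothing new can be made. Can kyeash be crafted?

No

kyeash would need umbgal and ondkel (Recipe 1), but ondkel is never obtained.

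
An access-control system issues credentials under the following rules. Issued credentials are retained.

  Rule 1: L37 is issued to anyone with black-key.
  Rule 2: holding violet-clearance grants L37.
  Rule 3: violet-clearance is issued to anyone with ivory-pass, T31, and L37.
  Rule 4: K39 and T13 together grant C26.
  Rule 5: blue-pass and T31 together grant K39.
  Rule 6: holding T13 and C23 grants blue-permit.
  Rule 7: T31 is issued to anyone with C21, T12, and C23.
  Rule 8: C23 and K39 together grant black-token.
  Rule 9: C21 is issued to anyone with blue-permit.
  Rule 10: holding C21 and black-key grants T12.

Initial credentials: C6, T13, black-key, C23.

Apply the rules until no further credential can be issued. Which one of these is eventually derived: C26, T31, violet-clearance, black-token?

T31

Holding T13 and C23 grants blue-permit (Rule 6).
Holding blue-permit grants C21 (Rule 9).
Holding C21 and black-key grants T12 (Rule 10).
Holding C21, T12, and C23 grants T31 (Rule 7).
black-token would need C23 and K39 (Rule 8), but K39 is never granted. violet-clearance would need ivory-pass, T31, and L37 (Rule 3), but ivory-pass is never granted. C26 would need K39 and T13 (Rule 4), but K39 is never granted.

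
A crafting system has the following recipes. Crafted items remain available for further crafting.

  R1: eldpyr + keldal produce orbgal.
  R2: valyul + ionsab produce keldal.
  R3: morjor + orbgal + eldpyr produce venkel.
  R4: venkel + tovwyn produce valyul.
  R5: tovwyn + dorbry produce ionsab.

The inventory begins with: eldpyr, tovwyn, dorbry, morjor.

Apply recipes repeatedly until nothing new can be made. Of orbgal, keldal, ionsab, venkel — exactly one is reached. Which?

ionsab

tovwyn + dorbry → ionsab (R5).
orbgal would need eldpyr and keldal (R1), but keldal is never obtained. keldal would need valyul and ionsab (R2), but valyul is never obtained. venkel would need morjor, orbgal, and eldpyr (R3), but orbgal is never obtained.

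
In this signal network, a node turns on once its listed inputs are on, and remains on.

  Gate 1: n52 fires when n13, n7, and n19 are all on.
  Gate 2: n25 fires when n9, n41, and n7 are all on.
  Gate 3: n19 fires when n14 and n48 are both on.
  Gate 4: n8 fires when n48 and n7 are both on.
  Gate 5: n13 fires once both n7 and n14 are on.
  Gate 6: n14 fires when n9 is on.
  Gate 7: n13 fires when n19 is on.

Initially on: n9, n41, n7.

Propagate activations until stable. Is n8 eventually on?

n8 would need n48 and n7 (Gate 4), but n48 never turns on.

No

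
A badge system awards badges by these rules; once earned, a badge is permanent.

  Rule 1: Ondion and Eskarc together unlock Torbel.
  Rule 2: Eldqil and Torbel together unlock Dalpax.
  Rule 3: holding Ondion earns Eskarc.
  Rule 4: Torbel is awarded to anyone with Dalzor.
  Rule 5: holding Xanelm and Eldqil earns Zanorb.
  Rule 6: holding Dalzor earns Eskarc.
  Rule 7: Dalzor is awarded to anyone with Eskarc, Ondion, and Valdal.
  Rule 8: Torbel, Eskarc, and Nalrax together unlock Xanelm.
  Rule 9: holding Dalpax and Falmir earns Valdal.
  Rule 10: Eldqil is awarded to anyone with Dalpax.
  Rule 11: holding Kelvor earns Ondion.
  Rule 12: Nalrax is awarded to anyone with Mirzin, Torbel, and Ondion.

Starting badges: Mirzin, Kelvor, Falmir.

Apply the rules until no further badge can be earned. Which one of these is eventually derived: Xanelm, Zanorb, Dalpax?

Xanelm

With Kelvor, Ondion is earned (Rule 11).
With Ondion, Eskarc is earned (Rule 3).
With Ondion and Eskarc, Torbel is earned (Rule 1).
With Mirzin, Torbel, and Ondion, Nalrax is earned (Rule 12).
With Torbel, Eskarc, and Nalrax, Xanelm is earned (Rule 8).
Zanorb would need Xanelm and Eldqil (Rule 5), but Eldqil is never earned. Dalpax would need Eldqil and Torbel (Rule 2), but Eldqil is never earned.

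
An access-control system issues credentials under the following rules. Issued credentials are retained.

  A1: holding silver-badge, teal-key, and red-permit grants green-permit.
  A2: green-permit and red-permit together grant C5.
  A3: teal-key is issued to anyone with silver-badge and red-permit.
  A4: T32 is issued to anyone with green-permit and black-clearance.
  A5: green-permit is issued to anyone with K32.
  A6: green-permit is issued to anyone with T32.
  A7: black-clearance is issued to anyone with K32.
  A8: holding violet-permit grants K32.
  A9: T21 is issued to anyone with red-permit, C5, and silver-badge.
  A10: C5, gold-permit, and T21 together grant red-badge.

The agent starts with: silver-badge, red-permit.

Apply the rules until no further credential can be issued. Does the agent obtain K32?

No

K32 would need violet-permit (A8), but violet-permit is never granted.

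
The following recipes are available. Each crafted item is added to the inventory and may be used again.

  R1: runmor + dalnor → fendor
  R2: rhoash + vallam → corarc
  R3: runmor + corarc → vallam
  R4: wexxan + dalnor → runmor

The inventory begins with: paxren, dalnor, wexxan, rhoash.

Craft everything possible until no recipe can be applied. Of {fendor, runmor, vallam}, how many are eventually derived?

2

Using R4, wexxan and dalnor make runmor.
runmor + dalnor → fendor (R1).
fendor: reached.
runmor: reached.
vallam would need runmor and corarc (R3), but corarc is never obtained.
Reached: fendor and runmor — 2 of the 3.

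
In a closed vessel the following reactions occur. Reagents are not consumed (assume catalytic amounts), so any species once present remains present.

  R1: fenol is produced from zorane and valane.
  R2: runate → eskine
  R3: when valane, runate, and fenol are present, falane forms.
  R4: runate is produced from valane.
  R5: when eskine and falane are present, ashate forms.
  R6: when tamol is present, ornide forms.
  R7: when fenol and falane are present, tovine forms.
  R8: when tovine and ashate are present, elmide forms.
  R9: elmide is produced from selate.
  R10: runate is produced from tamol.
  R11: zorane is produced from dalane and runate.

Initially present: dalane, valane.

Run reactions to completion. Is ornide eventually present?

No

ornide would need tamol (R6), but tamol never forms.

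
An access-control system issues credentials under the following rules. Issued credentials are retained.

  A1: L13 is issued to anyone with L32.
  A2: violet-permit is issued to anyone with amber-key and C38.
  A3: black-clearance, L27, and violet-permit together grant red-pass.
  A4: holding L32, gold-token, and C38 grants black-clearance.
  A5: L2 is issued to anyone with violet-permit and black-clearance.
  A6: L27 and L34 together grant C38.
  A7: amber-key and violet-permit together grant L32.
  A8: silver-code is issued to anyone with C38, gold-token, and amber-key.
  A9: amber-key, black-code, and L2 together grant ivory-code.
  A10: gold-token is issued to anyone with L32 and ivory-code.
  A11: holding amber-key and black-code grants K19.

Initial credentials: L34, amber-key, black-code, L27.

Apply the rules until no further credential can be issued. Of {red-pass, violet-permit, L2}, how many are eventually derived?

1

Holding L27 and L34 grants C38 (A6).
Holding amber-key and C38 grants violet-permit (A2).
red-pass would need black-clearance, L27, and violet-permit (A3), but black-clearance is never granted.
violet-permit: reached.
L2 would need violet-permit and black-clearance (A5), but black-clearance is never granted.
Reached: violet-permit — 1 of the 3.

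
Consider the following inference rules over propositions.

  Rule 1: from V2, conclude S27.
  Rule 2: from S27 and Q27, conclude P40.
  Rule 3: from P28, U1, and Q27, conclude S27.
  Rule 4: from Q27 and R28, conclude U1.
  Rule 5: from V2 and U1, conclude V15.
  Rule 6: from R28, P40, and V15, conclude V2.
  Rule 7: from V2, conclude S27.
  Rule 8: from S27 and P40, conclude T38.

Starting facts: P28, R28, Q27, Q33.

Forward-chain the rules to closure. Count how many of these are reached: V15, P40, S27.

From Q27 and R28, Rule 4 gives U1.
P28, U1, and Q27 hold, so S27 follows (Rule 3).
S27 and Q27 hold, so P40 follows (Rule 2).
V15 would need V2 and U1 (Rule 5), but V2 is never established.
P40: reached.
S27: reached.
Reached: P40 and S27 — 2 of the 3.

2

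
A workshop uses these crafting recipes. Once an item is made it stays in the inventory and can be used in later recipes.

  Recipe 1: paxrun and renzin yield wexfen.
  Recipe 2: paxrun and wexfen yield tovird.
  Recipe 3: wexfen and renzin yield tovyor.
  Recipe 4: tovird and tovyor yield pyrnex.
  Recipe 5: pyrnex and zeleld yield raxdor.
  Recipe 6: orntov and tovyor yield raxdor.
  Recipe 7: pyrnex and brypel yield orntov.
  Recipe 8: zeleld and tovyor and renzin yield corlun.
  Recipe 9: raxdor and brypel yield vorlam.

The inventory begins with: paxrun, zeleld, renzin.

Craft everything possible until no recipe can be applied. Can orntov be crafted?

orntov would need pyrnex and brypel (Recipe 7), but brypel is never obtained.

No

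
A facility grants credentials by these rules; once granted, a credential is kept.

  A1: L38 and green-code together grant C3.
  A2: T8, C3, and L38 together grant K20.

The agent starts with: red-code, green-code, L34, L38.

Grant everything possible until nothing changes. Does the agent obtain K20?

No

K20 would need T8, C3, and L38 (A2), but T8 is never granted.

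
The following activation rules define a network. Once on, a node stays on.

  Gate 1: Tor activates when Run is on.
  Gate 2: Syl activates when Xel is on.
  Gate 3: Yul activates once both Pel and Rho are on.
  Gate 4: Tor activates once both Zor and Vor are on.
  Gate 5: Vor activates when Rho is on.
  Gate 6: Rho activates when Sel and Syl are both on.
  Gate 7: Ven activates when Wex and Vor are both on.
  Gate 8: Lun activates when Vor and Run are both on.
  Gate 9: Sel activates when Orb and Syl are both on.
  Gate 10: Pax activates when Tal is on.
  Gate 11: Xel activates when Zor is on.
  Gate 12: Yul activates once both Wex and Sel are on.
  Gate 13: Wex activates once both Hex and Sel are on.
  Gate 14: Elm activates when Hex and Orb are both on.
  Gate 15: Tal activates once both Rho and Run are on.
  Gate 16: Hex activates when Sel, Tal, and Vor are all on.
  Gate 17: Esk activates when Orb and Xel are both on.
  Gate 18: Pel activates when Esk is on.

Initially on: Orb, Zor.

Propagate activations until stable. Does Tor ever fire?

Zor is on, so Xel activates (Gate 11).
Gate 2: Xel on → Syl on.
Orb and Syl are on, so Sel activates (Gate 9).
Sel and Syl are on, so Rho activates (Gate 6).
Gate 5: Rho on → Vor on.
Gate 4: Zor and Vor on → Tor on.

Yes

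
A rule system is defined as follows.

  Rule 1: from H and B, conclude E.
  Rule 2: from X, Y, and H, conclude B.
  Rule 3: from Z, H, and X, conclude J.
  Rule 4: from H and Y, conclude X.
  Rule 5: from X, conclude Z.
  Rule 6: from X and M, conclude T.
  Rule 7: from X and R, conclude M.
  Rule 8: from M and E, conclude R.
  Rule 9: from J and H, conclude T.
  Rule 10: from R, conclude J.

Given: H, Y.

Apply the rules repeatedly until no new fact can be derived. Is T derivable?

H and Y hold, so X follows (Rule 4).
X holds, so Z follows (Rule 5).
From Z, H, and X, Rule 3 gives J.
From J and H, Rule 9 gives T.

Yes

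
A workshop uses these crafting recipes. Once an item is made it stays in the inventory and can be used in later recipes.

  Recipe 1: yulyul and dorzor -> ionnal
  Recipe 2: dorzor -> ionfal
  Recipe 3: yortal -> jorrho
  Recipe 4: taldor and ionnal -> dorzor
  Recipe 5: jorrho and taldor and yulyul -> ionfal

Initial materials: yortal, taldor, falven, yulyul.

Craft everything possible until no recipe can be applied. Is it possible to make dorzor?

No

dorzor would need taldor and ionnal (Recipe 4), but ionnal is never obtained.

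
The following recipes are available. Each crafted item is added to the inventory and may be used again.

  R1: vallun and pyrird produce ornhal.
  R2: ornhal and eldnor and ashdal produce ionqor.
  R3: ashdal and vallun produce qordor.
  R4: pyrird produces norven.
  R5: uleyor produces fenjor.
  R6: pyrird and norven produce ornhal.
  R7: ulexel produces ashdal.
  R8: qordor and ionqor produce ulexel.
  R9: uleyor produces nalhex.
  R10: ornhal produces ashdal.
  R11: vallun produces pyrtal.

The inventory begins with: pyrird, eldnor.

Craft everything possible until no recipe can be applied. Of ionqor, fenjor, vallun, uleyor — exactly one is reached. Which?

ionqor

pyrird → norven (R4).
Using R6, pyrird and norven make ornhal.
ornhal → ashdal (R10).
Using R2, ornhal, eldnor, and ashdal make ionqor.
No rule produces uleyor, and it is not given. fenjor would need uleyor (R5), but uleyor is never obtained. No rule produces vallun, and it is not given.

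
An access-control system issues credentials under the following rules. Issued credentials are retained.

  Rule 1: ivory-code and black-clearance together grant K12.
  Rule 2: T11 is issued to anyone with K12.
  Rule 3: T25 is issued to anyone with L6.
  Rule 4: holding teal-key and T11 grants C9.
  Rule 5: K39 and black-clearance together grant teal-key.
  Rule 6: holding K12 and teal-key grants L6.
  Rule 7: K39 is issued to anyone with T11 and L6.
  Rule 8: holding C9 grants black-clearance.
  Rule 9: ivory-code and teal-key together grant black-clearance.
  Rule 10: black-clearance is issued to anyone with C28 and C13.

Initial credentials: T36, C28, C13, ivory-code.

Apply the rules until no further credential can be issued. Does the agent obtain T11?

Holding C28 and C13 grants black-clearance (Rule 10).
Holding ivory-code and black-clearance grants K12 (Rule 1).
Holding K12 grants T11 (Rule 2).

Yes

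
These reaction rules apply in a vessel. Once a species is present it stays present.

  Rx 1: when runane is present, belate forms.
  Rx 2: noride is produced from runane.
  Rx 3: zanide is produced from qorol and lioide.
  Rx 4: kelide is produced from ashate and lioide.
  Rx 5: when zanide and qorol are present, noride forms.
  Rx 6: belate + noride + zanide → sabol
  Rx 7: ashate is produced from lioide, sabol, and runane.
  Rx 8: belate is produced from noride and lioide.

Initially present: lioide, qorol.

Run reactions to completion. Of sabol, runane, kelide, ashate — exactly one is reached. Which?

qorol and lioide present → zanide forms (Rx 3).
zanide and qorol present → noride forms (Rx 5).
noride and lioide present → belate forms (Rx 8).
belate, noride, and zanide present → sabol forms (Rx 6).
No rule produces runane, and it is not given. ashate would need lioide, sabol, and runane (Rx 7), but runane never forms. kelide would need ashate and lioide (Rx 4), but ashate never forms.

sabol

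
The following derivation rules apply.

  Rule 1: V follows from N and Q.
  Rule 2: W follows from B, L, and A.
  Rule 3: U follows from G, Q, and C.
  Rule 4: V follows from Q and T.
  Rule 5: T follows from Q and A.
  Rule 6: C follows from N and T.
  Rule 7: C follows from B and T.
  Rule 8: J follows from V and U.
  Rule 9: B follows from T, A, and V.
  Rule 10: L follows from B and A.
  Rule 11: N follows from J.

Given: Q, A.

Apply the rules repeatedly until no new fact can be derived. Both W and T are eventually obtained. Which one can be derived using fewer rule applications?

T: From Q and A, Rule 5 gives T. [1 rule application]
W: From Q and A, Rule 5 gives T. From Q and T, Rule 4 gives V. T, A, and V hold, so B follows (Rule 9). From B and A, Rule 10 gives L. B, L, and A hold, so W follows (Rule 2). [5 rule applications]
T needs fewer.

T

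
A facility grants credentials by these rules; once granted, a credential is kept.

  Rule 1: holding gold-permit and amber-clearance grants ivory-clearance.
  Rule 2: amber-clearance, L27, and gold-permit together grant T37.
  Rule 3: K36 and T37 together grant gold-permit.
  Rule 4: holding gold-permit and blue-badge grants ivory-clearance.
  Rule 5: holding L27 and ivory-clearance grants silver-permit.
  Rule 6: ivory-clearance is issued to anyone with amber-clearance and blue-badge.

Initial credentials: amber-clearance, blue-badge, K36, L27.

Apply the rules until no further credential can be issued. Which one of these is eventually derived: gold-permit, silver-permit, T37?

Holding amber-clearance and blue-badge grants ivory-clearance (Rule 6).
Holding L27 and ivory-clearance grants silver-permit (Rule 5).
gold-permit would need K36 and T37 (Rule 3), but T37 is never granted. T37 would need amber-clearance, L27, and gold-permit (Rule 2), but gold-permit is never granted.

silver-permit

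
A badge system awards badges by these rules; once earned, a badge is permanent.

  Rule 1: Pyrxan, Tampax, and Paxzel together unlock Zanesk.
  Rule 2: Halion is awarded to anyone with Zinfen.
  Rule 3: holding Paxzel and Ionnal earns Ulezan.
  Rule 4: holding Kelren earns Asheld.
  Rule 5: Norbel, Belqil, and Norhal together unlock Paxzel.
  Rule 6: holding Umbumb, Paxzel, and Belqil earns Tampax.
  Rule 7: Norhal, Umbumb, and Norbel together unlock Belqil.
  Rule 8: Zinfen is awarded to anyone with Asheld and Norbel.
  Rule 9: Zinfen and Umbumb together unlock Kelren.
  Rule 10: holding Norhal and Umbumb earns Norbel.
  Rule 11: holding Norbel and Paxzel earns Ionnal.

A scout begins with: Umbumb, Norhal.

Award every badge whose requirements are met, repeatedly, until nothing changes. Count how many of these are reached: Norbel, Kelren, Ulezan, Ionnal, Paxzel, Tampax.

5

With Norhal and Umbumb, Norbel is earned (Rule 10).
With Norhal, Umbumb, and Norbel, Belqil is earned (Rule 7).
With Norbel, Belqil, and Norhal, Paxzel is earned (Rule 5).
With Umbumb, Paxzel, and Belqil, Tampax is earned (Rule 6).
With Norbel and Paxzel, Ionnal is earned (Rule 11).
With Paxzel and Ionnal, Ulezan is earned (Rule 3).
Norbel: reached.
Kelren would need Zinfen and Umbumb (Rule 9), but Zinfen is never earned.
Ulezan: reached.
Ionnal: reached.
Paxzel: reached.
Tampax: reached.
Reached: Norbel, Ulezan, Ionnal, Paxzel, and Tampax — 5 of the 6.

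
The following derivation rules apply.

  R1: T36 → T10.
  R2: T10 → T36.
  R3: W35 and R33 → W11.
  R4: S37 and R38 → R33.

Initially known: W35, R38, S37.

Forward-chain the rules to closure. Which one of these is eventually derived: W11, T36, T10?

From S37 and R38, R4 gives R33.
From W35 and R33, R3 gives W11.
T10 would need T36 (R1), but T36 is never established. T36 would need T10 (R2), but T10 is never established.

W11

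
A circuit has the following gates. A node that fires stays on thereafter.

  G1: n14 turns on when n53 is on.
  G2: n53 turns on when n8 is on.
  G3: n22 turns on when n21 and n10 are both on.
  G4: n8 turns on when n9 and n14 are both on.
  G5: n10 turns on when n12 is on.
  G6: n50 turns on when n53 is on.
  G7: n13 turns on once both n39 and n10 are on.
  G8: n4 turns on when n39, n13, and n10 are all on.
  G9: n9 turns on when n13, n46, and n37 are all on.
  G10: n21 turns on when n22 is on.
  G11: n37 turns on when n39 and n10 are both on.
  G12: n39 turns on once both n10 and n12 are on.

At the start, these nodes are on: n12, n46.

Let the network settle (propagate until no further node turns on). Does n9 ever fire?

G5: n12 on → n10 on.
G12: n10 and n12 on → n39 on.
n39 and n10 are on, so n13 turns on (G7).
G11: n39 and n10 on → n37 on.
n13, n46, and n37 are on, so n9 turns on (G9).

Yes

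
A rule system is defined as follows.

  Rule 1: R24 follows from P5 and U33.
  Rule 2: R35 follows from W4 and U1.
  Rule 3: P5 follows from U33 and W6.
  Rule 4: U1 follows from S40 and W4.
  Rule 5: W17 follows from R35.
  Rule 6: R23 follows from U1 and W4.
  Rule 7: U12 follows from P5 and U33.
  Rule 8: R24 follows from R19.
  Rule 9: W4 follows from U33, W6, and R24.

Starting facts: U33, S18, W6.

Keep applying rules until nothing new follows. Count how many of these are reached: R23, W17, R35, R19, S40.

R23 would need U1 and W4 (Rule 6), but U1 is never established.
W17 would need R35 (Rule 5), but R35 is never established.
R35 would need W4 and U1 (Rule 2), but U1 is never established.
No rule produces R19, and it is not given.
No rule produces S40, and it is not given.
None of the 5 are reached.

0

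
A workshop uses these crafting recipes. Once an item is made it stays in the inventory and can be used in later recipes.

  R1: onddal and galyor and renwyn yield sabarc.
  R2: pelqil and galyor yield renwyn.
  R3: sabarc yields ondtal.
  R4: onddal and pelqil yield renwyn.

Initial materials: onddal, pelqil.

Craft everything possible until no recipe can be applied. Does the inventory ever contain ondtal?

No

ondtal would need sabarc (R3), but sabarc is never obtained.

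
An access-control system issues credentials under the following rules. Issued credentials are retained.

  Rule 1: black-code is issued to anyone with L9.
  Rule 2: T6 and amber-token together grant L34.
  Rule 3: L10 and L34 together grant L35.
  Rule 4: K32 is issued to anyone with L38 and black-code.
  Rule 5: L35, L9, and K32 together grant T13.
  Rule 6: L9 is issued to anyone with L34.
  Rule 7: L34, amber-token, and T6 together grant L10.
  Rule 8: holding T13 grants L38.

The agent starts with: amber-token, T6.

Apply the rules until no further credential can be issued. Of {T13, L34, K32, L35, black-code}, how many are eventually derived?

Holding T6 and amber-token grants L34 (Rule 2).
Holding L34, amber-token, and T6 grants L10 (Rule 7).
Holding L34 grants L9 (Rule 6).
Holding L10 and L34 grants L35 (Rule 3).
Holding L9 grants black-code (Rule 1).
T13 would need L35, L9, and K32 (Rule 5), but K32 is never granted.
L34: reached.
K32 would need L38 and black-code (Rule 4), but L38 is never granted.
L35: reached.
black-code: reached.
Reached: L34, L35, and black-code — 3 of the 5.

3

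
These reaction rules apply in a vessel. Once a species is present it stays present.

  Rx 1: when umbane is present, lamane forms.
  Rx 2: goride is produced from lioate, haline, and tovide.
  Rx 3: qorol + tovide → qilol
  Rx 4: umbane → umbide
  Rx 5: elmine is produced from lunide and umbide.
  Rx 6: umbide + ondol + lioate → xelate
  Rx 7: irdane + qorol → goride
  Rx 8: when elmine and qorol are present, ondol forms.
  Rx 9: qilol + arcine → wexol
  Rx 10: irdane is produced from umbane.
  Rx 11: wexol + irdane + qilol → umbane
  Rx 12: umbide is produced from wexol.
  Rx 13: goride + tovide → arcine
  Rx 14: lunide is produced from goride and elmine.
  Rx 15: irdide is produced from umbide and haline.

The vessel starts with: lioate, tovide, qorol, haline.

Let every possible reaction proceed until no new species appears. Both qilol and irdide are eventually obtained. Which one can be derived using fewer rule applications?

qilol: qorol and tovide present → qilol forms (Rx 3). [1 rule application]
irdide: qorol and tovide present → qilol forms (Rx 3). lioate, haline, and tovide present → goride forms (Rx 2). goride and tovide present → arcine forms (Rx 13). qilol and arcine present → wexol forms (Rx 9). wexol present → umbide forms (Rx 12). umbide and haline present → irdide forms (Rx 15). [6 rule applications]
qilol needs fewer.

qilol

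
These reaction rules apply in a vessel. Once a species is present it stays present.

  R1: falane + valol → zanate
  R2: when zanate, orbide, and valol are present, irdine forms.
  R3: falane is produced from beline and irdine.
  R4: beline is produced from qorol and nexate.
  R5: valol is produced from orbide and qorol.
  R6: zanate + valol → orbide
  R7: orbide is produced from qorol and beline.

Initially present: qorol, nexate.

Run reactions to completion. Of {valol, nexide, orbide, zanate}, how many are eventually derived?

2

qorol and nexate present → beline forms (R4).
qorol and beline present → orbide forms (R7).
orbide and qorol present → valol forms (R5).
valol: reached.
No rule produces nexide, and it is not given.
orbide: reached.
zanate would need falane and valol (R1), but falane never forms.
Reached: valol and orbide — 2 of the 4.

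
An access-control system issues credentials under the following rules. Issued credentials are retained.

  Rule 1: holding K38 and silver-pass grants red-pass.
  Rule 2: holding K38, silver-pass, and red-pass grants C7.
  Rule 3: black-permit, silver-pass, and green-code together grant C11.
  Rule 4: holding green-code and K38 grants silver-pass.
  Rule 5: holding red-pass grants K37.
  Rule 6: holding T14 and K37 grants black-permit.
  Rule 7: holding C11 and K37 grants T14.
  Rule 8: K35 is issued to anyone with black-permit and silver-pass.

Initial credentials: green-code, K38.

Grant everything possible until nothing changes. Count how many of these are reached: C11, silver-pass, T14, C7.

2

Holding green-code and K38 grants silver-pass (Rule 4).
Holding K38 and silver-pass grants red-pass (Rule 1).
Holding K38, silver-pass, and red-pass grants C7 (Rule 2).
C11 would need black-permit, silver-pass, and green-code (Rule 3), but black-permit is never granted.
silver-pass: reached.
T14 would need C11 and K37 (Rule 7), but C11 is never granted.
C7: reached.
Reached: silver-pass and C7 — 2 of the 4.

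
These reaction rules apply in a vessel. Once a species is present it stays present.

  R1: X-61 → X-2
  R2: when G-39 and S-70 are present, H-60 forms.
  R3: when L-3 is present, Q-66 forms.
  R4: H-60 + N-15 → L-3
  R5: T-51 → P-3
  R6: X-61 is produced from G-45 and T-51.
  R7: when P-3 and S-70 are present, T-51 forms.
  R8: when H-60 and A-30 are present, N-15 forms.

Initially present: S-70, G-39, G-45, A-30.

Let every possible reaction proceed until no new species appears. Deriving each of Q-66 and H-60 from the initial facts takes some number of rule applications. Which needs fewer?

H-60

H-60: G-39 and S-70 present → H-60 forms (R2). [1 rule application]
Q-66: G-39 and S-70 present → H-60 forms (R2). H-60 and A-30 present → N-15 forms (R8). H-60 and N-15 present → L-3 forms (R4). L-3 present → Q-66 forms (R3). [4 rule applications]
H-60 needs fewer.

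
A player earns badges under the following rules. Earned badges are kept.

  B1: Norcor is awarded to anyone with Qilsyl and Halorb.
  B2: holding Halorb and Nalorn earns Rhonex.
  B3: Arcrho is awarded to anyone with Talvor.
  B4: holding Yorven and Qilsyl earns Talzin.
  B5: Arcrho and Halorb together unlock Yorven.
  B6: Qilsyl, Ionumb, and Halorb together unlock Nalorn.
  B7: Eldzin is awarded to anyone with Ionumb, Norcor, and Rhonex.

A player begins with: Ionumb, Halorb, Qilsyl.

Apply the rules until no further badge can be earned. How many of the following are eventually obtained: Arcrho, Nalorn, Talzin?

With Qilsyl, Ionumb, and Halorb, Nalorn is earned (B6).
Arcrho would need Talvor (B3), but Talvor is never earned.
Nalorn: reached.
Talzin would need Yorven and Qilsyl (B4), but Yorven is never earned.
Reached: Nalorn — 1 of the 3.

1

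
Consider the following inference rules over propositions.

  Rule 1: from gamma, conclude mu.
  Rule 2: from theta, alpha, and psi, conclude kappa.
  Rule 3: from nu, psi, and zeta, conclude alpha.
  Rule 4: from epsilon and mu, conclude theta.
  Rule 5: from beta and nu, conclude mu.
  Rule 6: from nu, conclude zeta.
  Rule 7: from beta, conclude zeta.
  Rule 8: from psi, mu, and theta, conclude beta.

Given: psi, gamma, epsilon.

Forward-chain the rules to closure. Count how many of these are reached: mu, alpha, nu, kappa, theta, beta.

3

gamma holds, so mu follows (Rule 1).
epsilon and mu hold, so theta follows (Rule 4).
From psi, mu, and theta, Rule 8 gives beta.
mu: reached.
alpha would need nu, psi, and zeta (Rule 3), but nu is never established.
No rule produces nu, and it is not given.
kappa would need theta, alpha, and psi (Rule 2), but alpha is never established.
theta: reached.
beta: reached.
Reached: mu, theta, and beta — 3 of the 6.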